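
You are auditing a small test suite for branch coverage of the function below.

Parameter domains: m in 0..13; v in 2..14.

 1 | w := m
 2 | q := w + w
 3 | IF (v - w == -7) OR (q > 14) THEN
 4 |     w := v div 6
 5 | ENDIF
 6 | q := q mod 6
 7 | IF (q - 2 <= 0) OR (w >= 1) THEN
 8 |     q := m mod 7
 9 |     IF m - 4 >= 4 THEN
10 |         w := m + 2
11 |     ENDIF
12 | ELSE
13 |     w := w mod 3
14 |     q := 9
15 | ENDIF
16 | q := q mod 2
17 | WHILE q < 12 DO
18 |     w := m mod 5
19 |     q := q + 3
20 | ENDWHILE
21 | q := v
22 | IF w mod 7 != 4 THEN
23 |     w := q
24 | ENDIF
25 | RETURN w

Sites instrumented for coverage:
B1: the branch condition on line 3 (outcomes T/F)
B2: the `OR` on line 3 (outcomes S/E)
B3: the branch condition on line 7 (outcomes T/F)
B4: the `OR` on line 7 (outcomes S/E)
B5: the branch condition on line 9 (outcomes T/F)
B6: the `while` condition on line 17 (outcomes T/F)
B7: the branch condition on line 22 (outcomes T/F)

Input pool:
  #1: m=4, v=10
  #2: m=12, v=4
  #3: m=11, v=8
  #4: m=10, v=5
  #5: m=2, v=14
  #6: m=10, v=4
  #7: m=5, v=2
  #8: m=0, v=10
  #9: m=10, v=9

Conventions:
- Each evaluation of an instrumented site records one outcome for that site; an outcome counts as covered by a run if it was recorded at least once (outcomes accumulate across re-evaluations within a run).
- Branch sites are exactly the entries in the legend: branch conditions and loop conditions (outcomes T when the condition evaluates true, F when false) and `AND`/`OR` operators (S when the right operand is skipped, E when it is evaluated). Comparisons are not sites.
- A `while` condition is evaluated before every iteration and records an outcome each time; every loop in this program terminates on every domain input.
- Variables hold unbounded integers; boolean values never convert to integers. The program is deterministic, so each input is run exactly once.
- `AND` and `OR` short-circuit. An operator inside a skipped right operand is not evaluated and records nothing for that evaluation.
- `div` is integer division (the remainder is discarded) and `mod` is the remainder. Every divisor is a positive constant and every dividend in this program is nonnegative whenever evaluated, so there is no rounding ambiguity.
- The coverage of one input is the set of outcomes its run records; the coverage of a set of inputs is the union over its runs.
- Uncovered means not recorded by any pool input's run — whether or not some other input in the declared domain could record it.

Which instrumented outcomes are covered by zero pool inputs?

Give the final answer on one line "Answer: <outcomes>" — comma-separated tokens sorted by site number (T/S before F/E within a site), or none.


input #1 (m=4, v=10): covers B1=F, B2=E, B3=T, B4=S, B5=F, B6=T, B6=F, B7=F
input #2 (m=12, v=4): covers B1=T, B2=E, B3=T, B4=S, B5=T, B6=T, B6=F, B7=T
input #3 (m=11, v=8): covers B1=T, B2=E, B3=T, B4=E, B5=T, B6=T, B6=F, B7=T
input #4 (m=10, v=5): covers B1=T, B2=E, B3=T, B4=S, B5=T, B6=T, B6=F, B7=T
input #5 (m=2, v=14): covers B1=F, B2=E, B3=T, B4=E, B5=F, B6=T, B6=F, B7=T
input #6 (m=10, v=4): covers B1=T, B2=E, B3=T, B4=S, B5=T, B6=T, B6=F, B7=T
input #7 (m=5, v=2): covers B1=F, B2=E, B3=T, B4=E, B5=F, B6=T, B6=F, B7=T
input #8 (m=0, v=10): covers B1=F, B2=E, B3=T, B4=S, B5=F, B6=T, B6=F, B7=T
input #9 (m=10, v=9): covers B1=T, B2=E, B3=T, B4=S, B5=T, B6=T, B6=F, B7=T
union over the pool: B1=T, B1=F, B2=E, B3=T, B4=S, B4=E, B5=T, B5=F, B6=T, B6=F, B7=T, B7=F
uncovered (2 of 14): B2=S, B3=F
Answer: B2=S, B3=F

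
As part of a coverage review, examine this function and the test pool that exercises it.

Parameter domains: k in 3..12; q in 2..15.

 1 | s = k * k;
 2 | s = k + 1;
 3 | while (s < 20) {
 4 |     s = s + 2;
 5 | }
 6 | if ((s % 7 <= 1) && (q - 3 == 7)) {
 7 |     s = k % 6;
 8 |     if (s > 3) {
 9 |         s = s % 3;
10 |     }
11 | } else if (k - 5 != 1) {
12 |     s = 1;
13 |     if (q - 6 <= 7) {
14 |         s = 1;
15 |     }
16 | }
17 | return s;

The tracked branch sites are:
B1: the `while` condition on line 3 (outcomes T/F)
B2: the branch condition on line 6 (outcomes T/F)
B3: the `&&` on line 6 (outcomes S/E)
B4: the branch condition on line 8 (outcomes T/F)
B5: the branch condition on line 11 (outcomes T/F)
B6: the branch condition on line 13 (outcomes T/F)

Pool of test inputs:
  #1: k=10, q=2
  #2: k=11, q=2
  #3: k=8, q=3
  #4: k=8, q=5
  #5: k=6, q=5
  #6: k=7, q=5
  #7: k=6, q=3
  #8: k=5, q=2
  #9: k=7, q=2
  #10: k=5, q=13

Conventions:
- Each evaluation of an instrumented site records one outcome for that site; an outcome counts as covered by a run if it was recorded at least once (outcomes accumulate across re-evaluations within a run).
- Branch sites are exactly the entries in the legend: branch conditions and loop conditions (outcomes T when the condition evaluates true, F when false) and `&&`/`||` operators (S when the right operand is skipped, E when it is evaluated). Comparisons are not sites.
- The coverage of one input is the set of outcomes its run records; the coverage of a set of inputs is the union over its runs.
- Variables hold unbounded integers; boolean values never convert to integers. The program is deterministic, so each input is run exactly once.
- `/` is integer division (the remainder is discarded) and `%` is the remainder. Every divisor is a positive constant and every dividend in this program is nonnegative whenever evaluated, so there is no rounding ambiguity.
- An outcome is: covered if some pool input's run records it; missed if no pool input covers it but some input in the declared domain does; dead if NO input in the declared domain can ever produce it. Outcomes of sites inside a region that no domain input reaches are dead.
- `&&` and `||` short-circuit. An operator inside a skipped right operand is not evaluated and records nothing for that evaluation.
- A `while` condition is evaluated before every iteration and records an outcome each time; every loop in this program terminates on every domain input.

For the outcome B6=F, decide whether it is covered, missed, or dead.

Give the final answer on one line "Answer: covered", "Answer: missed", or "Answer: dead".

no pool input records B6=F
but domain input (k=3, q=14) does record it -> reachable, so missed

Answer: missed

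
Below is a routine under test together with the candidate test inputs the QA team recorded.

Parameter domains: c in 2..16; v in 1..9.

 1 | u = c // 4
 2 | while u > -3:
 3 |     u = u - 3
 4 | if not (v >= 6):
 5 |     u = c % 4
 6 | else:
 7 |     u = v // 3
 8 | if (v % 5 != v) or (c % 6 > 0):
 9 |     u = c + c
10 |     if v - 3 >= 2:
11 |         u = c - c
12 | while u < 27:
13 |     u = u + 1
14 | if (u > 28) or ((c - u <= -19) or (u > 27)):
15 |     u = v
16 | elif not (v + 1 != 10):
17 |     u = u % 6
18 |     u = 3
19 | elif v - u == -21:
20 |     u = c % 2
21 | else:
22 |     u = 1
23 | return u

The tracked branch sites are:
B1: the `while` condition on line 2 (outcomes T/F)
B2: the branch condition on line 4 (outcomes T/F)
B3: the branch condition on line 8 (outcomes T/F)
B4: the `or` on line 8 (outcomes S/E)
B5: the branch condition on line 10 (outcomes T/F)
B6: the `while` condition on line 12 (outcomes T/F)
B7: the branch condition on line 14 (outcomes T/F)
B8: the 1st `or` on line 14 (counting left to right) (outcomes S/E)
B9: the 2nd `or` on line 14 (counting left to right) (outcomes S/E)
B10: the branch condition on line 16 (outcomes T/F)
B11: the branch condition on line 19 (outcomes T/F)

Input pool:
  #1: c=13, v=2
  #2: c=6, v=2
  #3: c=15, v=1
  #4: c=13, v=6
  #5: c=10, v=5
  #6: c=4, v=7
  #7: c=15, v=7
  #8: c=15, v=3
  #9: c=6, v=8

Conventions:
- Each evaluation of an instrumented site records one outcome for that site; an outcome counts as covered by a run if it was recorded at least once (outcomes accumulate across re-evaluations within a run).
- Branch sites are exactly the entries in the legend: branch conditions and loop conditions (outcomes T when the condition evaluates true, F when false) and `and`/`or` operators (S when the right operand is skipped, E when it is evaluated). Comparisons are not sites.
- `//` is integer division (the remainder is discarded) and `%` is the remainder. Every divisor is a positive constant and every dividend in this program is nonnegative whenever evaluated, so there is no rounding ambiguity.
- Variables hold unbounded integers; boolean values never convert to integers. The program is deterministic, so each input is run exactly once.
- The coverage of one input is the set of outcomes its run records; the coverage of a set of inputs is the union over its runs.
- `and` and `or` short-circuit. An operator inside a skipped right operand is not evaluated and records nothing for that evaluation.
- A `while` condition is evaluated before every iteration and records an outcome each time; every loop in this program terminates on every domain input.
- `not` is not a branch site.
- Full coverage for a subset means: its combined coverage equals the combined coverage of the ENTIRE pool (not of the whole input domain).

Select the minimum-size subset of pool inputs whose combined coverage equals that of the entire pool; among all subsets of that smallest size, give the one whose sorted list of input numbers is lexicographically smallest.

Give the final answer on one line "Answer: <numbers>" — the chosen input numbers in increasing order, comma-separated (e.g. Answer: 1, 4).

input #1, c=13, v=2: events B1->T, B1->T, B1->F, B2->T, B4->E, B3->T, B5->F, B6->T, B6->F, B8->E, B9->E, B7->F, B10->F, B11->F; outcomes B1=T, B1=F, B2=T, B3=T, B4=E, B5=F, B6=T, B6=F, B7=F, B8=E, B9=E, B10=F, B11=F
input #2, c=6, v=2: events B1->T, B1->T, B1->F, B2->T, B4->E, B3->F, B6->T, B6->T, B6->T, B6->T, B6->T, B6->T, B6->T, B6->T, ...; outcomes B1=T, B1=F, B2=T, B3=F, B4=E, B6=T, B6=F, B7=T, B8=E, B9=S
input #3, c=15, v=1: events B1->T, B1->T, B1->F, B2->T, B4->E, B3->T, B5->F, B6->F, B8->S, B7->T; outcomes B1=T, B1=F, B2=T, B3=T, B4=E, B5=F, B6=F, B7=T, B8=S
input #4, c=13, v=6: events B1->T, B1->T, B1->F, B2->F, B4->S, B3->T, B5->T, B6->T, B6->T, B6->T, B6->T, B6->T, B6->T, B6->T, ...; outcomes B1=T, B1=F, B2=F, B3=T, B4=S, B5=T, B6=T, B6=F, B7=F, B8=E, B9=E, B10=F, B11=T
input #5, c=10, v=5: events B1->T, B1->T, B1->F, B2->T, B4->S, B3->T, B5->T, B6->T, B6->T, B6->T, B6->T, B6->T, B6->T, B6->T, ...; outcomes B1=T, B1=F, B2=T, B3=T, B4=S, B5=T, B6=T, B6=F, B7=F, B8=E, B9=E, B10=F, B11=F
input #6, c=4, v=7: events B1->T, B1->T, B1->F, B2->F, B4->S, B3->T, B5->T, B6->T, B6->T, B6->T, B6->T, B6->T, B6->T, B6->T, ...; outcomes B1=T, B1=F, B2=F, B3=T, B4=S, B5=T, B6=T, B6=F, B7=T, B8=E, B9=S
input #7, c=15, v=7: events B1->T, B1->T, B1->F, B2->F, B4->S, B3->T, B5->T, B6->T, B6->T, B6->T, B6->T, B6->T, B6->T, B6->T, ...; outcomes B1=T, B1=F, B2=F, B3=T, B4=S, B5=T, B6=T, B6=F, B7=F, B8=E, B9=E, B10=F, B11=F
input #8, c=15, v=3: events B1->T, B1->T, B1->F, B2->T, B4->E, B3->T, B5->F, B6->F, B8->S, B7->T; outcomes B1=T, B1=F, B2=T, B3=T, B4=E, B5=F, B6=F, B7=T, B8=S
input #9, c=6, v=8: events B1->T, B1->T, B1->F, B2->F, B4->S, B3->T, B5->T, B6->T, B6->T, B6->T, B6->T, B6->T, B6->T, B6->T, ...; outcomes B1=T, B1=F, B2=F, B3=T, B4=S, B5=T, B6=T, B6=F, B7=T, B8=E, B9=S
union over all inputs: B1=T, B1=F, B2=T, B2=F, B3=T, B3=F, B4=S, B4=E, B5=T, B5=F, B6=T, B6=F, B7=T, B7=F, B8=S, B8=E, B9=S, B9=E, B10=F, B11=T, B11=F (21 outcomes)
size 1 is not enough: best union over all size-1 subsets is 13/21
size 2 is not enough: best union over all size-2 subsets is 18/21
size 3 is not enough: best union over all size-3 subsets is 20/21
inputs {1, 2, 3, 4} (size 4) cover everything; no size-4 subset with a lexicographically smaller index list covers all 21

Answer: 1, 2, 3, 4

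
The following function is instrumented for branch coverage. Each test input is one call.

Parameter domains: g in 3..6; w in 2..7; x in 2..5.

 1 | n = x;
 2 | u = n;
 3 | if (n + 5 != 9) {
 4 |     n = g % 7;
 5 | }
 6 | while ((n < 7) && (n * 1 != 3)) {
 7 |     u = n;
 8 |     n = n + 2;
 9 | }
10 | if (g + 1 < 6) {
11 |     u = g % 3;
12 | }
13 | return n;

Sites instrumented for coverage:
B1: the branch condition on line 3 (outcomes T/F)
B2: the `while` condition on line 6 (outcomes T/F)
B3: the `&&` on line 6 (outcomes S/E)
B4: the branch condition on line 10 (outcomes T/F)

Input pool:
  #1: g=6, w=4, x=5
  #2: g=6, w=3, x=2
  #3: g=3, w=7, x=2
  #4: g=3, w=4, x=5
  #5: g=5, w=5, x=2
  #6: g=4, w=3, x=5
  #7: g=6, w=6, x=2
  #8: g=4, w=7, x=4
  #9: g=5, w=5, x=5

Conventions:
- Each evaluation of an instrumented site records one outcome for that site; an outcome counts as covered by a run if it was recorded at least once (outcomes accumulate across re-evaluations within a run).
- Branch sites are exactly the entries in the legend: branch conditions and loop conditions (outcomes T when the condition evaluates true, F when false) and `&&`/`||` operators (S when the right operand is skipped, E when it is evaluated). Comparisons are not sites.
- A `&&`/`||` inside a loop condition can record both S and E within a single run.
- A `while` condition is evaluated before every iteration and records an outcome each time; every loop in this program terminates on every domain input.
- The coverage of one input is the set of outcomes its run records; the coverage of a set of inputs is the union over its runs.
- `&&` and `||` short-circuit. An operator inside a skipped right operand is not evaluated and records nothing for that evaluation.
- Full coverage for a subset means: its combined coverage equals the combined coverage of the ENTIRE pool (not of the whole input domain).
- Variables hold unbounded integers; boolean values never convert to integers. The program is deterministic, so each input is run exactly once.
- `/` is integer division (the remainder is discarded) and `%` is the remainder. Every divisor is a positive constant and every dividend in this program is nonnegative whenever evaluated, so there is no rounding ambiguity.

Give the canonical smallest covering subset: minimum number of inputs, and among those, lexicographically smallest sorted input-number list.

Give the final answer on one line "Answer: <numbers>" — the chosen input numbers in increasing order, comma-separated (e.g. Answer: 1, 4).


input #1, g=6, w=4, x=5: events B1->T, B3->E, B2->T, B3->S, B2->F, B4->F; outcomes B1=T, B2=T, B2=F, B3=S, B3=E, B4=F
input #2, g=6, w=3, x=2: events B1->T, B3->E, B2->T, B3->S, B2->F, B4->F; outcomes B1=T, B2=T, B2=F, B3=S, B3=E, B4=F
input #3, g=3, w=7, x=2: events B1->T, B3->E, B2->F, B4->T; outcomes B1=T, B2=F, B3=E, B4=T
input #4, g=3, w=4, x=5: events B1->T, B3->E, B2->F, B4->T; outcomes B1=T, B2=F, B3=E, B4=T
input #5, g=5, w=5, x=2: events B1->T, B3->E, B2->T, B3->S, B2->F, B4->F; outcomes B1=T, B2=T, B2=F, B3=S, B3=E, B4=F
input #6, g=4, w=3, x=5: events B1->T, B3->E, B2->T, B3->E, B2->T, B3->S, B2->F, B4->T; outcomes B1=T, B2=T, B2=F, B3=S, B3=E, B4=T
input #7, g=6, w=6, x=2: events B1->T, B3->E, B2->T, B3->S, B2->F, B4->F; outcomes B1=T, B2=T, B2=F, B3=S, B3=E, B4=F
input #8, g=4, w=7, x=4: events B1->F, B3->E, B2->T, B3->E, B2->T, B3->S, B2->F, B4->T; outcomes B1=F, B2=T, B2=F, B3=S, B3=E, B4=T
input #9, g=5, w=5, x=5: events B1->T, B3->E, B2->T, B3->S, B2->F, B4->F; outcomes B1=T, B2=T, B2=F, B3=S, B3=E, B4=F
together the pool reaches 8 outcomes: B1=T, B1=F, B2=T, B2=F, B3=S, B3=E, B4=T, B4=F
checked all size-1 subsets: none covers 8 outcomes (max 6/8)
size 2: inputs {1, 8} cover all 8 outcomes, and no lexicographically smaller subset of this size does
Answer: 1, 8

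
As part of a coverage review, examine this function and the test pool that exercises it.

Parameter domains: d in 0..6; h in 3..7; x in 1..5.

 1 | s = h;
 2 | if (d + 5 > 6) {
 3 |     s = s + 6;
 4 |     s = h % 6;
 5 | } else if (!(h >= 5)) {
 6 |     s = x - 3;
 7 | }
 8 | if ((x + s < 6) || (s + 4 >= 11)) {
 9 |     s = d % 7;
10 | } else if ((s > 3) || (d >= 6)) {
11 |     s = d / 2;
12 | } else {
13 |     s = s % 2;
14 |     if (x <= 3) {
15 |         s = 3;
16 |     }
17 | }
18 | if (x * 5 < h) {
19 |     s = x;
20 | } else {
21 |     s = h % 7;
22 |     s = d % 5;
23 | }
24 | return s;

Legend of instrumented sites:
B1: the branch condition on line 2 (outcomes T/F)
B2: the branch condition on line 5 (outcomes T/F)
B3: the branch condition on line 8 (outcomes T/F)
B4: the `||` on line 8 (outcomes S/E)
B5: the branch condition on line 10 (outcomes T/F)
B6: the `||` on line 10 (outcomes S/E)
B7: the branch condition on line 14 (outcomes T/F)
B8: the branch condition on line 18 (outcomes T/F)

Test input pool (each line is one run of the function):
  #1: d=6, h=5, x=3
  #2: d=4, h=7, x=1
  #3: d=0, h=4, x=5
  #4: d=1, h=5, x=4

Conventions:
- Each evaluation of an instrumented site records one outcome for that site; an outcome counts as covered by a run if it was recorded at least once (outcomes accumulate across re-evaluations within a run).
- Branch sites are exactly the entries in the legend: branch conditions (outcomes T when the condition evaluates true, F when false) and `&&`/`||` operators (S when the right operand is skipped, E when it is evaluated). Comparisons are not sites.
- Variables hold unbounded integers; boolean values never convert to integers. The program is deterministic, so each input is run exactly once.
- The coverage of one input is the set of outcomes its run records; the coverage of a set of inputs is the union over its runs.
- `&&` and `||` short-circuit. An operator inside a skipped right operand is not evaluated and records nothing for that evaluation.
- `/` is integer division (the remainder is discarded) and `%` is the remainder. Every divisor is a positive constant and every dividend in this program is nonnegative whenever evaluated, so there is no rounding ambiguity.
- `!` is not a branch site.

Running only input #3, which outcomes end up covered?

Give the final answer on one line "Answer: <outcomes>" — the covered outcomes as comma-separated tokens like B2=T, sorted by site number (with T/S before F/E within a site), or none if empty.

Running input #3 (d=0, h=4, x=5), event by event:
  B1->F, B2->T, B4->E, B3->F, B6->E, B5->F, B7->F, B8->F
deduplicating events, the covered set is: B1=F, B2=T, B3=F, B4=E, B5=F, B6=E, B7=F, B8=F

Answer: B1=F, B2=T, B3=F, B4=E, B5=F, B6=E, B7=F, B8=F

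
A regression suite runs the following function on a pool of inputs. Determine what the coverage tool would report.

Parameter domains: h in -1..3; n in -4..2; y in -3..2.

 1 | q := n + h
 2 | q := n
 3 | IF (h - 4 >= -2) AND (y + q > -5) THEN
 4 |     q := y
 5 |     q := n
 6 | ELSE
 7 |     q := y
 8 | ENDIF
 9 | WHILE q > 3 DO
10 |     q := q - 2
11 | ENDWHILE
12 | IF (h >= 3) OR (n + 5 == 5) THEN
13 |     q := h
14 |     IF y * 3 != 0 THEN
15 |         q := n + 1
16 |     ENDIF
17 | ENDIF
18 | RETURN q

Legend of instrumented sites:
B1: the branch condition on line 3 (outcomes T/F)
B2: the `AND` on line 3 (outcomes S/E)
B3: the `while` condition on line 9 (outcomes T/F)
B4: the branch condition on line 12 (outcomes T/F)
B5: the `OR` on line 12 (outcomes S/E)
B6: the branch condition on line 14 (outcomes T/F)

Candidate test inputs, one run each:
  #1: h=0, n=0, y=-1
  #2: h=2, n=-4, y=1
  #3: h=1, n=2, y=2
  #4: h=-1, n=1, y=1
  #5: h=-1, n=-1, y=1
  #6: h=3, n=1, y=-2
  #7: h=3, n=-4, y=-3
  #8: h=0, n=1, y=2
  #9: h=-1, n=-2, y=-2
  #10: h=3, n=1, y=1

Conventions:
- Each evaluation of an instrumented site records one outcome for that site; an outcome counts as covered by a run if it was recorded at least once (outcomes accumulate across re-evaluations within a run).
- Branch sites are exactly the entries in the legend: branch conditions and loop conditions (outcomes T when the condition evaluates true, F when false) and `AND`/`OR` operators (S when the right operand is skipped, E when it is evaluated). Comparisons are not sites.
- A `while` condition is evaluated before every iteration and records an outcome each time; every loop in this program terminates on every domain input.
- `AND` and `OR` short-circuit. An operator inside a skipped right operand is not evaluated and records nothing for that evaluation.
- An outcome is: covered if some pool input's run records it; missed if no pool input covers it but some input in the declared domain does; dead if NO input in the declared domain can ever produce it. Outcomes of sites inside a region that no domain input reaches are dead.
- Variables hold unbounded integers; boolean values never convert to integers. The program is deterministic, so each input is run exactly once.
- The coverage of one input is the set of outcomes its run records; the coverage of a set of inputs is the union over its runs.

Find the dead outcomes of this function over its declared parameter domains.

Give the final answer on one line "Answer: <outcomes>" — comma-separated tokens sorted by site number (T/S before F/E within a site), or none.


sweeping the full domain (210 inputs) for each outcome:
  B3=T: unreachable across the whole domain -> dead
  reachable outcomes have witnesses, e.g. B1=T (e.g. h=2, n=-4, y=0), B1=F (e.g. h=-1, n=-4, y=-3), B2=S (e.g. h=-1, n=-4, y=-3), B2=E (e.g. h=2, n=-4, y=-3)
Answer: B3=T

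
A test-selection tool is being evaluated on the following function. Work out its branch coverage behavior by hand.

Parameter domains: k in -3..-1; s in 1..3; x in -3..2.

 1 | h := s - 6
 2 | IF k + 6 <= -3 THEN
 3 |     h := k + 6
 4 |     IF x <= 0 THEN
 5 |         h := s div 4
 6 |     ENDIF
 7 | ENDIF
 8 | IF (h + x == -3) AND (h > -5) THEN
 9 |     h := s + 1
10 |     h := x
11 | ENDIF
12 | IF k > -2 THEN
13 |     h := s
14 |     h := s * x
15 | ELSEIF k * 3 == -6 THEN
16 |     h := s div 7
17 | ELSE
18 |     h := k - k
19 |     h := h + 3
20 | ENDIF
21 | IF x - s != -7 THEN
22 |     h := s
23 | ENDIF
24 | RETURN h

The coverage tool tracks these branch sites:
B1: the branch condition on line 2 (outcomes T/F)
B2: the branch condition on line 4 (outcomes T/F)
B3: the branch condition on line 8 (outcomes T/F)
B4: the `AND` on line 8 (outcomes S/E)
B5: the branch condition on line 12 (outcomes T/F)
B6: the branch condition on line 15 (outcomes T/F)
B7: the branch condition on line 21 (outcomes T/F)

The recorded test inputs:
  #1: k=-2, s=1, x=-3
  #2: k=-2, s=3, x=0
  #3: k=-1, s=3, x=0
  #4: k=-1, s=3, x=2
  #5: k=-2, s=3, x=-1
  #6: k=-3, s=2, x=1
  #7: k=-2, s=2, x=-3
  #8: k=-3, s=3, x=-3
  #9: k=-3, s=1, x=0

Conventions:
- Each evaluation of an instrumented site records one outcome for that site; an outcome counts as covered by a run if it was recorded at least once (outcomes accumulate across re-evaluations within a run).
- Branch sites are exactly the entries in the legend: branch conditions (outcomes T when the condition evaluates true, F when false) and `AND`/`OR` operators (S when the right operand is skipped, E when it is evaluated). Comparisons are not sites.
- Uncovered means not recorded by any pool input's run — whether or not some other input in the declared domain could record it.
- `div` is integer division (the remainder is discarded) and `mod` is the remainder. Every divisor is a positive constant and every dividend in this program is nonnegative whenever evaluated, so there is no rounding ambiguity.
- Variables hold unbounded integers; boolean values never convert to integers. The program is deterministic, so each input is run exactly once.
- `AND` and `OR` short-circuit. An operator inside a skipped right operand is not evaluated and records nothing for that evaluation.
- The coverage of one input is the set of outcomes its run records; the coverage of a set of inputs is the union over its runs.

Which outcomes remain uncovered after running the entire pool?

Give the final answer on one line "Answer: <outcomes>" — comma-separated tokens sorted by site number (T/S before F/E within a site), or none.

run #1 (k=-2, s=1, x=-3) runs B1->F, B4->S, B3->F, B5->F, B6->T, B7->T; records B1=F, B3=F, B4=S, B5=F, B6=T, B7=T
run #2 (k=-2, s=3, x=0) runs B1->F, B4->E, B3->T, B5->F, B6->T, B7->T; records B1=F, B3=T, B4=E, B5=F, B6=T, B7=T
run #3 (k=-1, s=3, x=0) runs B1->F, B4->E, B3->T, B5->T, B7->T; records B1=F, B3=T, B4=E, B5=T, B7=T
run #4 (k=-1, s=3, x=2) runs B1->F, B4->S, B3->F, B5->T, B7->T; records B1=F, B3=F, B4=S, B5=T, B7=T
run #5 (k=-2, s=3, x=-1) runs B1->F, B4->S, B3->F, B5->F, B6->T, B7->T; records B1=F, B3=F, B4=S, B5=F, B6=T, B7=T
run #6 (k=-3, s=2, x=1) runs B1->F, B4->E, B3->T, B5->F, B6->F, B7->T; records B1=F, B3=T, B4=E, B5=F, B6=F, B7=T
run #7 (k=-2, s=2, x=-3) runs B1->F, B4->S, B3->F, B5->F, B6->T, B7->T; records B1=F, B3=F, B4=S, B5=F, B6=T, B7=T
run #8 (k=-3, s=3, x=-3) runs B1->F, B4->S, B3->F, B5->F, B6->F, B7->T; records B1=F, B3=F, B4=S, B5=F, B6=F, B7=T
run #9 (k=-3, s=1, x=0) runs B1->F, B4->S, B3->F, B5->F, B6->F, B7->T; records B1=F, B3=F, B4=S, B5=F, B6=F, B7=T
union over the pool: B1=F, B3=T, B3=F, B4=S, B4=E, B5=T, B5=F, B6=T, B6=F, B7=T
uncovered (4 of 14): B1=T, B2=T, B2=F, B7=F

Answer: B1=T, B2=T, B2=F, B7=F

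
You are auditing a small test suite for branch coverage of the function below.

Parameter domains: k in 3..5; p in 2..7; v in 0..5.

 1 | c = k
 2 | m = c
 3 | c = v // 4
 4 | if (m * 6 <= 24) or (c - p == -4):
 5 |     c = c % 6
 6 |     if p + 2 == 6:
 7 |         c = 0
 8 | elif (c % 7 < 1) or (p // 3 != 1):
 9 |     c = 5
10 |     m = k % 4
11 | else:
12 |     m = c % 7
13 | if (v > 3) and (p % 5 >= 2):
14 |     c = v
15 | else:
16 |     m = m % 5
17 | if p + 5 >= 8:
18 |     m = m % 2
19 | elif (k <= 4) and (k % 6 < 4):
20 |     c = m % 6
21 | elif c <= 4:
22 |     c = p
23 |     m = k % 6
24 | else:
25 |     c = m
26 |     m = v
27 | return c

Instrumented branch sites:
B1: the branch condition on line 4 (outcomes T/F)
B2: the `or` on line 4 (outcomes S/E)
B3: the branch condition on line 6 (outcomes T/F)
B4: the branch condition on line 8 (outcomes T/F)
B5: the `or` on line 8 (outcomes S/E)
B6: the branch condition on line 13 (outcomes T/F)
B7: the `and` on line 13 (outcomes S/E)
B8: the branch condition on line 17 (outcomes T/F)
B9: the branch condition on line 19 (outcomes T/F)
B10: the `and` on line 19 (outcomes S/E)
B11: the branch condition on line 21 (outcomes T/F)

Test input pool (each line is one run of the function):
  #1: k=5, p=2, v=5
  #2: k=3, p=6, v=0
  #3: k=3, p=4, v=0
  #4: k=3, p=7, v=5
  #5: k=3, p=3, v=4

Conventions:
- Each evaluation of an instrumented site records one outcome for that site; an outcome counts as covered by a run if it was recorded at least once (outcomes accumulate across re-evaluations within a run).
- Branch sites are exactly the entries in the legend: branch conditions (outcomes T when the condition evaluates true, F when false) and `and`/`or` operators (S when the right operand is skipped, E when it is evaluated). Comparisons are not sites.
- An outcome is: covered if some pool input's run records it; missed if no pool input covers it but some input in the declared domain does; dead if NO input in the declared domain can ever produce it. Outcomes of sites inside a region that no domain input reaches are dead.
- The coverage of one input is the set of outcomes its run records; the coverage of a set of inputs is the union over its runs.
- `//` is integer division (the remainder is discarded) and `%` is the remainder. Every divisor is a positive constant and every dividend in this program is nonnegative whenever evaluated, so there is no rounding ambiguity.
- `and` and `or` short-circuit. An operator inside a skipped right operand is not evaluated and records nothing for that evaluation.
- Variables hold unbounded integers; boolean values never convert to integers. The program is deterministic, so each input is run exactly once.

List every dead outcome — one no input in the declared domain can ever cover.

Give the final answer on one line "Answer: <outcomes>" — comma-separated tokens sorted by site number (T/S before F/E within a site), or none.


checking every outcome against all 108 domain inputs:
  reachable outcomes have witnesses, e.g. B1=T (e.g. k=3, p=2, v=0), B1=F (e.g. k=5, p=2, v=0), B2=S (e.g. k=3, p=2, v=0), B2=E (e.g. k=5, p=2, v=0)
Answer: none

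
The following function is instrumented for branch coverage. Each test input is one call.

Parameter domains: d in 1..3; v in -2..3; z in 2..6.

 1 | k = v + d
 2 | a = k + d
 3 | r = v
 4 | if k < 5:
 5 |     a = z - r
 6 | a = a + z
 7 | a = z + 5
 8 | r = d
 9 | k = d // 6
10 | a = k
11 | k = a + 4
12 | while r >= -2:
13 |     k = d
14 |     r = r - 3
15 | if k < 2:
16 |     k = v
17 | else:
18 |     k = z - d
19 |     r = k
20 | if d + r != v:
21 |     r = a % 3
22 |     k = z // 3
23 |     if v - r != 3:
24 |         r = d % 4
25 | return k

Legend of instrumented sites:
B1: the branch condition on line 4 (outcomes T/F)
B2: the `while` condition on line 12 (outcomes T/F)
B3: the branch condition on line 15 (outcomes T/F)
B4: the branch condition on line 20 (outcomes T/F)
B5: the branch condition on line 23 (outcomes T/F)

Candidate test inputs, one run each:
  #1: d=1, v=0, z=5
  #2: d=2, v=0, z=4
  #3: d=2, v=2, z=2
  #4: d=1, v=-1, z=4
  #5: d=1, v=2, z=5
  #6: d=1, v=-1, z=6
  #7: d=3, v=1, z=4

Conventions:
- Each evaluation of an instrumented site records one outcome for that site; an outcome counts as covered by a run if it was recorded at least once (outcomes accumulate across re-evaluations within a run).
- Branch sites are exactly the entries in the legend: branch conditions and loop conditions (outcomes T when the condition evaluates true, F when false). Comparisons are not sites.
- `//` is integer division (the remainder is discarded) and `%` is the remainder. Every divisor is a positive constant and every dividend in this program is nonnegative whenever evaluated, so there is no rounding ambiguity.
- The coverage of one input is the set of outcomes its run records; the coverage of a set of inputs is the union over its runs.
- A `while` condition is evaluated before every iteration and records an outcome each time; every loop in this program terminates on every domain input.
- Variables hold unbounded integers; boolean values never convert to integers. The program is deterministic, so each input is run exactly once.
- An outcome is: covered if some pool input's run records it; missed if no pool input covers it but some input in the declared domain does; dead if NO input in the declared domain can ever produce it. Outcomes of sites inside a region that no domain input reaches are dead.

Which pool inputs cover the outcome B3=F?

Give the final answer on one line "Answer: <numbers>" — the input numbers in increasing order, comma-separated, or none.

input #1 (d=1, v=0, z=5): does not produce B3=F
input #2 (d=2, v=0, z=4): produces B3=F
input #3 (d=2, v=2, z=2): produces B3=F
input #4 (d=1, v=-1, z=4): does not produce B3=F
input #5 (d=1, v=2, z=5): does not produce B3=F
input #6 (d=1, v=-1, z=6): does not produce B3=F
input #7 (d=3, v=1, z=4): produces B3=F

Answer: 2, 3, 7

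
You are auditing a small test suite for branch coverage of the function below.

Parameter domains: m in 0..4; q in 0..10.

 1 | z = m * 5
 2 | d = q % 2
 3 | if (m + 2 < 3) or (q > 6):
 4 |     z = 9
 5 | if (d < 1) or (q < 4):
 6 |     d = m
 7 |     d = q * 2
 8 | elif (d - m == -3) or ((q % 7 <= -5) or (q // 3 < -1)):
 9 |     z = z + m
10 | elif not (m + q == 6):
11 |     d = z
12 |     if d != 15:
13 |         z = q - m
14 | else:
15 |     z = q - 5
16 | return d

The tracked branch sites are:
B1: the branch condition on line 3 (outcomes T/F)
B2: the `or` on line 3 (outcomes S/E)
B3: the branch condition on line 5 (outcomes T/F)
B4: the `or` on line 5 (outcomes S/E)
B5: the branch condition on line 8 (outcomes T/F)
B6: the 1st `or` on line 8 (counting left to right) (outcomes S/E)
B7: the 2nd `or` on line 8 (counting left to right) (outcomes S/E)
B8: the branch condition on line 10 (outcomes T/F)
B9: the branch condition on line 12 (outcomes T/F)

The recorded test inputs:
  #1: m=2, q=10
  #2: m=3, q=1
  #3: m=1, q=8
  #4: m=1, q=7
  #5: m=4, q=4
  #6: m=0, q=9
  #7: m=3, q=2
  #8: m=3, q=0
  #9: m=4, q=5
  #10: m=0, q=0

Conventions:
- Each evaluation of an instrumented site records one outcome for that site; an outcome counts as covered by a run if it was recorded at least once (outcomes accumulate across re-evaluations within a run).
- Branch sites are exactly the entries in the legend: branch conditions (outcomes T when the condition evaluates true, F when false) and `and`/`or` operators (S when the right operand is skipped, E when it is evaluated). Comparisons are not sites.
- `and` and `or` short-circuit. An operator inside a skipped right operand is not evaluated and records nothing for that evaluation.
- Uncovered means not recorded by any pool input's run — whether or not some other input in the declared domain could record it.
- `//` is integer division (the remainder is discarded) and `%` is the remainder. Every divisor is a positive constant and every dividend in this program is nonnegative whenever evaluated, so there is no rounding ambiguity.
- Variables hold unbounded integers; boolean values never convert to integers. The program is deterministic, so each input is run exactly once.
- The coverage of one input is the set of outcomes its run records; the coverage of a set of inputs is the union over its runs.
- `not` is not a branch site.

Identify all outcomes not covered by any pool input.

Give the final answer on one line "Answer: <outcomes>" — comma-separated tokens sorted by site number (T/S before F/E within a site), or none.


#1 (m=2, q=10) -> covered: B1=T, B2=E, B3=T, B4=S
#2 (m=3, q=1) -> covered: B1=F, B2=E, B3=T, B4=E
#3 (m=1, q=8) -> covered: B1=T, B2=E, B3=T, B4=S
#4 (m=1, q=7) -> covered: B1=T, B2=E, B3=F, B4=E, B5=F, B6=E, B7=E, B8=T, B9=T
#5 (m=4, q=4) -> covered: B1=F, B2=E, B3=T, B4=S
#6 (m=0, q=9) -> covered: B1=T, B2=S, B3=F, B4=E, B5=F, B6=E, B7=E, B8=T, B9=T
#7 (m=3, q=2) -> covered: B1=F, B2=E, B3=T, B4=S
#8 (m=3, q=0) -> covered: B1=F, B2=E, B3=T, B4=S
#9 (m=4, q=5) -> covered: B1=F, B2=E, B3=F, B4=E, B5=T, B6=S
#10 (m=0, q=0) -> covered: B1=T, B2=S, B3=T, B4=S
union over the pool: B1=T, B1=F, B2=S, B2=E, B3=T, B3=F, B4=S, B4=E, B5=T, B5=F, B6=S, B6=E, B7=E, B8=T, B9=T
uncovered (3 of 18): B7=S, B8=F, B9=F
Answer: B7=S, B8=F, B9=F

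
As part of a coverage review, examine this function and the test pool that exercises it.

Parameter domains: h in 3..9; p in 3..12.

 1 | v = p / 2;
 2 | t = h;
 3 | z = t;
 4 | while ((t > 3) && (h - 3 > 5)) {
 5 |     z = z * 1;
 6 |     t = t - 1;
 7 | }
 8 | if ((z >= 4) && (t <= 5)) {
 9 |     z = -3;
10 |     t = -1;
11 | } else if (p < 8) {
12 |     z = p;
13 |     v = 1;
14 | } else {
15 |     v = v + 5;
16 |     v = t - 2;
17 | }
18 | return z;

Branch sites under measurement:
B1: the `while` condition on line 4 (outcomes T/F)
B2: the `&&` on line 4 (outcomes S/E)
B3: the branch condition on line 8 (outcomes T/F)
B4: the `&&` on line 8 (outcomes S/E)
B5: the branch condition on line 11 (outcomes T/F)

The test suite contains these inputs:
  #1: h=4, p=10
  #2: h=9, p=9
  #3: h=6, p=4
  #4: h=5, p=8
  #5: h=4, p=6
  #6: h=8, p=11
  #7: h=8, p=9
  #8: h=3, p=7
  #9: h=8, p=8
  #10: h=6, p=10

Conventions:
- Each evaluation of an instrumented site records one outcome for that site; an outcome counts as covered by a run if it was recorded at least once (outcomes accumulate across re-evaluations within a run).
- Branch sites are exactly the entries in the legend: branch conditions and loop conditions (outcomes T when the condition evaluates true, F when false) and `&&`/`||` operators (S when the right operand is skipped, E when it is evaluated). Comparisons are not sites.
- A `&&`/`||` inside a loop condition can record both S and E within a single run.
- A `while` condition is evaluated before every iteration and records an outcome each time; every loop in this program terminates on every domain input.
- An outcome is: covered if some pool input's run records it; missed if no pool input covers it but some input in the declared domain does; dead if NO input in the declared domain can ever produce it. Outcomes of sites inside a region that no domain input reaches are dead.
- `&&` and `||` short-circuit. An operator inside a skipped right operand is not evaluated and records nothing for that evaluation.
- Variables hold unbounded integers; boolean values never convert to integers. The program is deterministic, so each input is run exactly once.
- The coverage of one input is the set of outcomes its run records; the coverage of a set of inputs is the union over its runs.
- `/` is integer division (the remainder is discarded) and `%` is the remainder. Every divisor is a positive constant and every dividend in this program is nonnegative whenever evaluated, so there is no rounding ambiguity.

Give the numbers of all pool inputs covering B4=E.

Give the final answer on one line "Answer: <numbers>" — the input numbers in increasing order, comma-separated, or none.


input #1 (h=4, p=10): produces B4=E
input #2 (h=9, p=9): produces B4=E
input #3 (h=6, p=4): produces B4=E
input #4 (h=5, p=8): produces B4=E
input #5 (h=4, p=6): produces B4=E
input #6 (h=8, p=11): produces B4=E
input #7 (h=8, p=9): produces B4=E
input #8 (h=3, p=7): does not produce B4=E
input #9 (h=8, p=8): produces B4=E
input #10 (h=6, p=10): produces B4=E
Answer: 1, 2, 3, 4, 5, 6, 7, 9, 10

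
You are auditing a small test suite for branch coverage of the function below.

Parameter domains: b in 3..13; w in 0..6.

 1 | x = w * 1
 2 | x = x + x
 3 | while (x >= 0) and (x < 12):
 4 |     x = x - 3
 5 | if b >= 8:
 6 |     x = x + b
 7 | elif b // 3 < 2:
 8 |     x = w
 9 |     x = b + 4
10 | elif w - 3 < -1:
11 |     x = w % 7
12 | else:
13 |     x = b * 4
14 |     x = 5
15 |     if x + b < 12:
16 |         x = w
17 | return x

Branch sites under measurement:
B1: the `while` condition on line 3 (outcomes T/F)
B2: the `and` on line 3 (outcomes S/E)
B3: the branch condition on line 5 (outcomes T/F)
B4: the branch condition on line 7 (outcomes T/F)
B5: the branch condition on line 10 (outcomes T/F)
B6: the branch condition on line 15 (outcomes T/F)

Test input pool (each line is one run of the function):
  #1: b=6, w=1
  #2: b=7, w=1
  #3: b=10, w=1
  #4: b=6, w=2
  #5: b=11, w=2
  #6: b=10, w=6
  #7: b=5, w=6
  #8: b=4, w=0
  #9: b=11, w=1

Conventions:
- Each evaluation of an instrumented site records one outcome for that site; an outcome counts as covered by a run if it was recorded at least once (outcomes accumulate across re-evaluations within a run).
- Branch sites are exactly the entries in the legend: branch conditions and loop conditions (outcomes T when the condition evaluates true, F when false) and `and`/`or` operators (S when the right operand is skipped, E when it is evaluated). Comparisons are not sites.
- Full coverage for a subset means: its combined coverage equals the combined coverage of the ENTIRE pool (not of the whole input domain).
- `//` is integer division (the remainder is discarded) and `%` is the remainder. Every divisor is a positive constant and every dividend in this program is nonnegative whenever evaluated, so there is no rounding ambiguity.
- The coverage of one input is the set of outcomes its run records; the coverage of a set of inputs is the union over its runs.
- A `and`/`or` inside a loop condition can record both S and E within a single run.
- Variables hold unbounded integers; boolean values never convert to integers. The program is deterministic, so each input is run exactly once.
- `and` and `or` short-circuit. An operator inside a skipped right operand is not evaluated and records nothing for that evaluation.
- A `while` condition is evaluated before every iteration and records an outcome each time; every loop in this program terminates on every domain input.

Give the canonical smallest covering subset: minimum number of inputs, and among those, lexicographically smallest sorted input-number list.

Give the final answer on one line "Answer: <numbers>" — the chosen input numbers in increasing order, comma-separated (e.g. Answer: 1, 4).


#1 (b=6, w=1) -> covered: B1=T, B1=F, B2=S, B2=E, B3=F, B4=F, B5=T
#2 (b=7, w=1) -> covered: B1=T, B1=F, B2=S, B2=E, B3=F, B4=F, B5=T
#3 (b=10, w=1) -> covered: B1=T, B1=F, B2=S, B2=E, B3=T
#4 (b=6, w=2) -> covered: B1=T, B1=F, B2=S, B2=E, B3=F, B4=F, B5=F, B6=T
#5 (b=11, w=2) -> covered: B1=T, B1=F, B2=S, B2=E, B3=T
#6 (b=10, w=6) -> covered: B1=F, B2=E, B3=T
#7 (b=5, w=6) -> covered: B1=F, B2=E, B3=F, B4=T
#8 (b=4, w=0) -> covered: B1=T, B1=F, B2=S, B2=E, B3=F, B4=T
#9 (b=11, w=1) -> covered: B1=T, B1=F, B2=S, B2=E, B3=T
together the pool reaches 11 outcomes: B1=T, B1=F, B2=S, B2=E, B3=T, B3=F, B4=T, B4=F, B5=T, B5=F, B6=T
no size-1 subset reaches all 11 outcomes (best union: 8/11)
no size-2 subset reaches all 11 outcomes (best union: 9/11)
no size-3 subset reaches all 11 outcomes (best union: 10/11)
the canonical winner is {1, 3, 4, 7}: size 4, full 11-outcome coverage, earliest index list among size-4 covers
Answer: 1, 3, 4, 7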